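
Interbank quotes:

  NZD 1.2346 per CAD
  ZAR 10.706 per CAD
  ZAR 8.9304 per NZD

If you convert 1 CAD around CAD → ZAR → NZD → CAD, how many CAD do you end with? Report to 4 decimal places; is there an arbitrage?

Around CAD → ZAR → NZD → CAD: 1 × 10.706 ÷ 8.9304 ÷ 1.2346 = 0.971024
Product < 1; profitable direction is CAD → NZD → ZAR → CAD.

0.9710 (arbitrage exists)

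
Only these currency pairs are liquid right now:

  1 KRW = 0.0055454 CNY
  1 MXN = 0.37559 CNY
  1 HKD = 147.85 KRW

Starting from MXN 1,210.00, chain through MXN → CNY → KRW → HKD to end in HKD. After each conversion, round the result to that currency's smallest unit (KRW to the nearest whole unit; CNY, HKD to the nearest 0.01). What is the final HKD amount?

MXN 1,210.00 × 0.37559 = CNY 454.46
CNY 454.46 ÷ 0.0055454 = KRW 81,953
KRW 81,953 ÷ 147.85 = HKD 554.30

HKD 554.30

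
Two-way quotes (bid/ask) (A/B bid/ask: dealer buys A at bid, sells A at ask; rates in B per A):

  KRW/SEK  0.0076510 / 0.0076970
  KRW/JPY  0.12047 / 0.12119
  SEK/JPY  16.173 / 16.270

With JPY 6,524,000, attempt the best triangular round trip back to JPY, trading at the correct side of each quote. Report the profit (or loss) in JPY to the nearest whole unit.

Net profit: JPY 137,253

Best loop JPY → KRW → SEK → JPY:
JPY 6,524,000 ÷ 0.12119 (buy KRW at ask) = KRW 53,832,824
KRW 53,832,824 × 0.0076510 (sell KRW at bid) = SEK 411,874.94
SEK 411,874.94 × 16.173 (sell SEK at bid) = JPY 6,661,253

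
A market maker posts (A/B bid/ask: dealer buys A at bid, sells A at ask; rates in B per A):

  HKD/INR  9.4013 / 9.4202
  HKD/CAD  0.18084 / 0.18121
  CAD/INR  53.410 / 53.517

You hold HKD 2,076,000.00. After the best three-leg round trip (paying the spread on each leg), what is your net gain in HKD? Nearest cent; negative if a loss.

Net profit: HKD 52,552.19

Best loop HKD → CAD → INR → HKD:
HKD 2,076,000.00 × 0.18084 (sell HKD at bid) = CAD 375,423.84
CAD 375,423.84 × 53.410 (sell CAD at bid) = INR 20,051,387.29
INR 20,051,387.29 ÷ 9.4202 (buy HKD at ask) = HKD 2,128,552.19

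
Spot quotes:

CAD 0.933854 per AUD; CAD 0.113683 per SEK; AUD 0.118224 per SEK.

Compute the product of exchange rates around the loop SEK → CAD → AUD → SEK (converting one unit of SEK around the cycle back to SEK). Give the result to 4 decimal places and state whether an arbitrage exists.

Around SEK → CAD → AUD → SEK: 1 × 0.113683 ÷ 0.933854 ÷ 0.118224 = 1.029700
Product > 1; profitable direction is SEK → CAD → AUD → SEK.

1.0297 (arbitrage exists)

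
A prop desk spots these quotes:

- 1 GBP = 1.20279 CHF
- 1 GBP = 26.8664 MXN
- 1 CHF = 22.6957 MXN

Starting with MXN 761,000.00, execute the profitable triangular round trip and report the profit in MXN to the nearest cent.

Profitable loop is MXN → GBP → CHF → MXN:
MXN 761,000.00 ÷ 26.8664 = GBP 28,325.34
GBP 28,325.34 × 1.20279 = CHF 34,069.44
CHF 34,069.44 × 22.6957 = MXN 773,229.78
Profit = MXN 773,229.78 − MXN 761,000.00

Profit: MXN 12,229.78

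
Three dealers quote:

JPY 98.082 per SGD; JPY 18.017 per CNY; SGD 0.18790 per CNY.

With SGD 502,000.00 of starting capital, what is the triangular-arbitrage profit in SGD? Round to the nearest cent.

Profitable loop is SGD → JPY → CNY → SGD:
SGD 502,000.00 × 98.082 = JPY 49,237,164
JPY 49,237,164 ÷ 18.017 = CNY 2,732,817.01
CNY 2,732,817.01 × 0.18790 = SGD 513,496.32
Profit = SGD 513,496.32 − SGD 502,000.00

Profit: SGD 11,496.32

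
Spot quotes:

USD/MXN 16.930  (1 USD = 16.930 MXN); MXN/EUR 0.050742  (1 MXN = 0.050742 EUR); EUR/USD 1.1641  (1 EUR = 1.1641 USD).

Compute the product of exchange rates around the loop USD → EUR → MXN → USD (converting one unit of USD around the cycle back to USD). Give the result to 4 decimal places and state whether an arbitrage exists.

Around USD → EUR → MXN → USD: 1 ÷ 1.1641 ÷ 0.050742 ÷ 16.930 = 0.999966
Product ≈ 1 (deviation 0.003%, within rounding noise).

1.0000 (no arbitrage)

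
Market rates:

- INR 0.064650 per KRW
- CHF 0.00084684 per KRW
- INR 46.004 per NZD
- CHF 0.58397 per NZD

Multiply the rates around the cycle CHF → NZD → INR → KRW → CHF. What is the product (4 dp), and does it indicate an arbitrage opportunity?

1.0319 (arbitrage exists)

Around CHF → NZD → INR → KRW → CHF: 1 ÷ 0.58397 × 46.004 ÷ 0.064650 × 0.00084684 = 1.031901
Product > 1; profitable direction is CHF → NZD → INR → KRW → CHF.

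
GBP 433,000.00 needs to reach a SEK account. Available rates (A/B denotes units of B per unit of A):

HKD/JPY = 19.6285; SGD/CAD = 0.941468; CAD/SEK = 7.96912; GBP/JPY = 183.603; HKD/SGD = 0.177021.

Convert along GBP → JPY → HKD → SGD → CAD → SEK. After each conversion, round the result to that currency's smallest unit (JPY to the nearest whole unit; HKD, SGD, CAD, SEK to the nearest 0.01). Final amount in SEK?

GBP 433,000.00 × 183.603 = JPY 79,500,099
JPY 79,500,099 ÷ 19.6285 = HKD 4,050,238.12
HKD 4,050,238.12 × 0.177021 = SGD 716,977.20
SGD 716,977.20 × 0.941468 = CAD 675,011.09
CAD 675,011.09 × 7.96912 = SEK 5,379,244.38

SEK 5,379,244.38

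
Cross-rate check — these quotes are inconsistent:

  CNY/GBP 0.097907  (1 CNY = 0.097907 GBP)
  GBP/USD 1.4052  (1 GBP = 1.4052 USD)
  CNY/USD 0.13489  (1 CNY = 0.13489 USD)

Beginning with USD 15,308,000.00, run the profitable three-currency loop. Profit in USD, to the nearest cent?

Profit: USD 305,151.84

Profitable loop is USD → CNY → GBP → USD:
USD 15,308,000.00 ÷ 0.13489 = CNY 113,485,061.90
CNY 113,485,061.90 × 0.097907 = GBP 11,110,981.96
GBP 11,110,981.96 × 1.4052 = USD 15,613,151.84
Profit = USD 15,613,151.84 − USD 15,308,000.00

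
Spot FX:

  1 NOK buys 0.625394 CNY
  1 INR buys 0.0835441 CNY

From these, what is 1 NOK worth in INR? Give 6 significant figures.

NOK/INR = 7.48579

1 NOK × 0.625394 = 0.625394 CNY
0.625394 CNY ÷ 0.0835441 = 7.48579 INR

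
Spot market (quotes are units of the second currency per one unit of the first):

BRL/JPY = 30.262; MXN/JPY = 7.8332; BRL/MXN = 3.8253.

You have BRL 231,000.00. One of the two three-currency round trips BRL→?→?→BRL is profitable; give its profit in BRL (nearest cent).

Profit: BRL 2,294.71

Profitable loop is BRL → JPY → MXN → BRL:
BRL 231,000.00 × 30.262 = JPY 6,990,522
JPY 6,990,522 ÷ 7.8332 = MXN 892,422.25
MXN 892,422.25 ÷ 3.8253 = BRL 233,294.71
Profit = BRL 233,294.71 − BRL 231,000.00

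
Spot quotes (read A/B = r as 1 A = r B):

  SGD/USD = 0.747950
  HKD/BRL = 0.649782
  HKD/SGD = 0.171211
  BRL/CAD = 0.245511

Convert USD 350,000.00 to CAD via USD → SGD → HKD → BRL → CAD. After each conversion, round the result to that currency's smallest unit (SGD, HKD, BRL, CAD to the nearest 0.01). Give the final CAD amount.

CAD 436,016.02

USD 350,000.00 ÷ 0.747950 = SGD 467,945.72
SGD 467,945.72 ÷ 0.171211 = HKD 2,733,152.19
HKD 2,733,152.19 × 0.649782 = BRL 1,775,953.10
BRL 1,775,953.10 × 0.245511 = CAD 436,016.02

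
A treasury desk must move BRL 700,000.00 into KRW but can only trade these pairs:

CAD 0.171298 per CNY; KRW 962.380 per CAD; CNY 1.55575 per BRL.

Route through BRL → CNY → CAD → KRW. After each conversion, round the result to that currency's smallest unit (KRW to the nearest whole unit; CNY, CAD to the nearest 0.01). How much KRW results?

KRW 179,529,872

BRL 700,000.00 × 1.55575 = CNY 1,089,025.00
CNY 1,089,025.00 × 0.171298 = CAD 186,547.80
CAD 186,547.80 × 962.380 = KRW 179,529,872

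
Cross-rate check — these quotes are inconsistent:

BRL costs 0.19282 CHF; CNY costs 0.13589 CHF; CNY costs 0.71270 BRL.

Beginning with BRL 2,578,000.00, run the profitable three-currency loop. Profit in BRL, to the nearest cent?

Profitable loop is BRL → CHF → CNY → BRL:
BRL 2,578,000.00 × 0.19282 = CHF 497,089.96
CHF 497,089.96 ÷ 0.13589 = CNY 3,658,031.94
CNY 3,658,031.94 × 0.71270 = BRL 2,607,079.36
Profit = BRL 2,607,079.36 − BRL 2,578,000.00

Profit: BRL 29,079.36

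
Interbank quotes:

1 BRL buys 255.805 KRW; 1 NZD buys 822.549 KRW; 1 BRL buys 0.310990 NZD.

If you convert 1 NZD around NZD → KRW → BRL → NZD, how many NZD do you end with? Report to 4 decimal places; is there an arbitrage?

1.0000 (no arbitrage)

Around NZD → KRW → BRL → NZD: 1 × 822.549 ÷ 255.805 × 0.310990 = 0.999998
Product ≈ 1 (deviation 0.000%, within rounding noise).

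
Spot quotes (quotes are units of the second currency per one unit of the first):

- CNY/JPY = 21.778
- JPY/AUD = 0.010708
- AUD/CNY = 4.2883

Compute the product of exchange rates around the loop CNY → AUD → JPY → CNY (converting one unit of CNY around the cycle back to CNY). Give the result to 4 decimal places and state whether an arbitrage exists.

Around CNY → AUD → JPY → CNY: 1 ÷ 4.2883 ÷ 0.010708 ÷ 21.778 = 0.999973
Product ≈ 1 (deviation 0.003%, within rounding noise).

1.0000 (no arbitrage)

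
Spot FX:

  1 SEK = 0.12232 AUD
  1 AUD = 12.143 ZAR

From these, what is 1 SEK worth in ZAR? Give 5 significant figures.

1 SEK × 0.12232 = 0.12232 AUD
0.12232 AUD × 12.143 = 1.48533 ZAR

SEK/ZAR = 1.4853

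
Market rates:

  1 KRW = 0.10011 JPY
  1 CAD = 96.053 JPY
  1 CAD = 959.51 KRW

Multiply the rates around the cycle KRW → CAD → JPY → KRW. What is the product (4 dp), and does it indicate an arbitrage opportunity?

1.0000 (no arbitrage)

Around KRW → CAD → JPY → KRW: 1 ÷ 959.51 × 96.053 ÷ 0.10011 = 0.999963
Product ≈ 1 (deviation 0.004%, within rounding noise).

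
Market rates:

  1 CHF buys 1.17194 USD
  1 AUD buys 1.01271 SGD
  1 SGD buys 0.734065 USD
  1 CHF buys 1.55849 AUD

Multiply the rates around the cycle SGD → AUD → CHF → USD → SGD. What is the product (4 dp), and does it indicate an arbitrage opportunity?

1.0115 (arbitrage exists)

Around SGD → AUD → CHF → USD → SGD: 1 ÷ 1.01271 ÷ 1.55849 × 1.17194 ÷ 0.734065 = 1.011537
Product > 1; profitable direction is SGD → AUD → CHF → USD → SGD.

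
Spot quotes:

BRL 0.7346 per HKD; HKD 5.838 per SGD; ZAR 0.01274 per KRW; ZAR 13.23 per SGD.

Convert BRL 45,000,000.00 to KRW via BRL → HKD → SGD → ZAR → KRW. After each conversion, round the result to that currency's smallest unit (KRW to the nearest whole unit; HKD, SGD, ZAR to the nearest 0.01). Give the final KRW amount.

BRL 45,000,000.00 ÷ 0.7346 = HKD 61,257,827.39
HKD 61,257,827.39 ÷ 5.838 = SGD 10,492,947.48
SGD 10,492,947.48 × 13.23 = ZAR 138,821,695.16
ZAR 138,821,695.16 ÷ 0.01274 = KRW 10,896,522,383

KRW 10,896,522,383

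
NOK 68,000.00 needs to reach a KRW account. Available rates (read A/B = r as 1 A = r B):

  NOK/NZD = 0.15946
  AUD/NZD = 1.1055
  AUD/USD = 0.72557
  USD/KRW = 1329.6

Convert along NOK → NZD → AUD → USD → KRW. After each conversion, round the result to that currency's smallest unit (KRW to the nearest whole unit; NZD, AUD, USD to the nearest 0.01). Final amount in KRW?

KRW 9,462,418

NOK 68,000.00 × 0.15946 = NZD 10,843.28
NZD 10,843.28 ÷ 1.1055 = AUD 9,808.48
AUD 9,808.48 × 0.72557 = USD 7,116.74
USD 7,116.74 × 1329.6 = KRW 9,462,418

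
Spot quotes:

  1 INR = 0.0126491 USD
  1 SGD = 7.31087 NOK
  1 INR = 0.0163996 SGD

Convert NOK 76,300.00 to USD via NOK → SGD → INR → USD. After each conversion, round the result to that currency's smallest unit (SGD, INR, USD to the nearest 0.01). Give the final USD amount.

NOK 76,300.00 ÷ 7.31087 = SGD 10,436.51
SGD 10,436.51 ÷ 0.0163996 = INR 636,388.08
INR 636,388.08 × 0.0126491 = USD 8,049.74

USD 8,049.74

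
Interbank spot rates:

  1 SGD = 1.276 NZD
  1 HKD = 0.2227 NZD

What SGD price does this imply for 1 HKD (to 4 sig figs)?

HKD/SGD = 0.1745

1 HKD × 0.2227 = 0.2227 NZD
0.2227 NZD ÷ 1.276 = 0.17453 SGD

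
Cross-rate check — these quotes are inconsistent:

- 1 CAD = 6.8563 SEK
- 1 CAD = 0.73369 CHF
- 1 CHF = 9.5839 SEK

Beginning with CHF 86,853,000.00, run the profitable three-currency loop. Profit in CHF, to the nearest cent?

Profitable loop is CHF → SEK → CAD → CHF:
CHF 86,853,000.00 × 9.5839 = SEK 832,390,466.70
SEK 832,390,466.70 ÷ 6.8563 = CAD 121,405,199.12
CAD 121,405,199.12 × 0.73369 = CHF 89,073,780.54
Profit = CHF 89,073,780.54 − CHF 86,853,000.00

Profit: CHF 2,220,780.54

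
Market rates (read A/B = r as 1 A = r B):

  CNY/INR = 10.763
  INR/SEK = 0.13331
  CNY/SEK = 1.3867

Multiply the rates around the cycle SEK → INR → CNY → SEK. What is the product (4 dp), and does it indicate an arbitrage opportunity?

Around SEK → INR → CNY → SEK: 1 ÷ 0.13331 ÷ 10.763 × 1.3867 = 0.966466
Product < 1; profitable direction is SEK → CNY → INR → SEK.

0.9665 (arbitrage exists)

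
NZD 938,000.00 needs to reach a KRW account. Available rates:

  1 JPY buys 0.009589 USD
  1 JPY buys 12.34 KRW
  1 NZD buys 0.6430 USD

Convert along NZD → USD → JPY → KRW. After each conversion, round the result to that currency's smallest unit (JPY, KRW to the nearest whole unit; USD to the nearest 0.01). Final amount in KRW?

NZD 938,000.00 × 0.6430 = USD 603,134.00
USD 603,134.00 ÷ 0.009589 = JPY 62,898,530
JPY 62,898,530 × 12.34 = KRW 776,167,860

KRW 776,167,860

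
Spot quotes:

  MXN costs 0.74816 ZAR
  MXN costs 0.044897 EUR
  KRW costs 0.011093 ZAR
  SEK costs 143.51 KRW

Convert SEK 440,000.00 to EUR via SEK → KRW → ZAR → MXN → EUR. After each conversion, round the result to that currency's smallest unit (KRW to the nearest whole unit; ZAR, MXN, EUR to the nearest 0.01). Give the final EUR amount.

SEK 440,000.00 × 143.51 = KRW 63,144,400
KRW 63,144,400 × 0.011093 = ZAR 700,460.83
ZAR 700,460.83 ÷ 0.74816 = MXN 936,244.69
MXN 936,244.69 × 0.044897 = EUR 42,034.58

EUR 42,034.58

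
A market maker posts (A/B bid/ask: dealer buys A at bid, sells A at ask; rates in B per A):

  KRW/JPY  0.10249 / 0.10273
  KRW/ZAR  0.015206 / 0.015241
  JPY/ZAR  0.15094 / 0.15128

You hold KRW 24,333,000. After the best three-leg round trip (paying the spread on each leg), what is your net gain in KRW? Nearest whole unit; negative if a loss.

Net profit: KRW 365,355

Best loop KRW → JPY → ZAR → KRW:
KRW 24,333,000 × 0.10249 (sell KRW at bid) = JPY 2,493,889
JPY 2,493,889 × 0.15094 (sell JPY at bid) = ZAR 376,427.63
ZAR 376,427.63 ÷ 0.015241 (buy KRW at ask) = KRW 24,698,355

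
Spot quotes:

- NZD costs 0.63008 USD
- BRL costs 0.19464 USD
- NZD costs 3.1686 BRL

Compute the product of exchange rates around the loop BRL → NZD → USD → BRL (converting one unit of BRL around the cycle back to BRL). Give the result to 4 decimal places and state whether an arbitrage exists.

1.0216 (arbitrage exists)

Around BRL → NZD → USD → BRL: 1 ÷ 3.1686 × 0.63008 ÷ 0.19464 = 1.021636
Product > 1; profitable direction is BRL → NZD → USD → BRL.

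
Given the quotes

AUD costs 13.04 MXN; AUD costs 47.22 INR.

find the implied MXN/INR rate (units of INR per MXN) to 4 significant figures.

MXN/INR = 3.621

1 MXN ÷ 13.04 = 0.0766871 AUD
0.0766871 AUD × 47.22 = 3.62117 INR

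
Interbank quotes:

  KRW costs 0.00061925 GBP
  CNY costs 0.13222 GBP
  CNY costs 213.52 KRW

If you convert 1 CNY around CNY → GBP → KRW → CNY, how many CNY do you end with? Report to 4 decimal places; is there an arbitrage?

Around CNY → GBP → KRW → CNY: 1 × 0.13222 ÷ 0.00061925 ÷ 213.52 = 0.999983
Product ≈ 1 (deviation 0.002%, within rounding noise).

1.0000 (no arbitrage)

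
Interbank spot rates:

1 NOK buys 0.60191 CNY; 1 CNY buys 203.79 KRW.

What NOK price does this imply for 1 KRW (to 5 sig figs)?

1 KRW ÷ 203.79 = 0.00490701 CNY
0.00490701 CNY ÷ 0.60191 = 0.0081524 NOK

KRW/NOK = 0.0081524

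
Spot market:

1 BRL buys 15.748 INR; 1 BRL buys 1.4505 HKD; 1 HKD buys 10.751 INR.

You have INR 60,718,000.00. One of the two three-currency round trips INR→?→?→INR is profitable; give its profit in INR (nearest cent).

Profit: INR 598,346.39

Profitable loop is INR → HKD → BRL → INR:
INR 60,718,000.00 ÷ 10.751 = HKD 5,647,660.68
HKD 5,647,660.68 ÷ 1.4505 = BRL 3,893,595.78
BRL 3,893,595.78 × 15.748 = INR 61,316,346.39
Profit = INR 61,316,346.39 − INR 60,718,000.00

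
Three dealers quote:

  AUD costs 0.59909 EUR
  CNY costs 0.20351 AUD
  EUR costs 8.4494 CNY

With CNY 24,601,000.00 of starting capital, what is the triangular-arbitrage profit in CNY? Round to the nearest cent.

Profit: CNY 741,908.53

Profitable loop is CNY → AUD → EUR → CNY:
CNY 24,601,000.00 × 0.20351 = AUD 5,006,549.51
AUD 5,006,549.51 × 0.59909 = EUR 2,999,373.75
EUR 2,999,373.75 × 8.4494 = CNY 25,342,908.53
Profit = CNY 25,342,908.53 − CNY 24,601,000.00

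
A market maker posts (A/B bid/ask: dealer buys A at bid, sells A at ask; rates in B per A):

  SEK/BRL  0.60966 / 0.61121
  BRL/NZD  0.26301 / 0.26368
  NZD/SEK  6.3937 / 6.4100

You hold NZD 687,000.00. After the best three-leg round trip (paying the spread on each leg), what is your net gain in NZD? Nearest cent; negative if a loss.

Net profit: NZD 17,318.27

Best loop NZD → SEK → BRL → NZD:
NZD 687,000.00 × 6.3937 (sell NZD at bid) = SEK 4,392,471.90
SEK 4,392,471.90 × 0.60966 (sell SEK at bid) = BRL 2,677,914.42
BRL 2,677,914.42 × 0.26301 (sell BRL at bid) = NZD 704,318.27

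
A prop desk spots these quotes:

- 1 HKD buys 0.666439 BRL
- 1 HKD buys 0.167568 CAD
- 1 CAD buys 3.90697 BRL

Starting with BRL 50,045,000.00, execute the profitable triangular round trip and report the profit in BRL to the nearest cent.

Profit: BRL 898,635.57

Profitable loop is BRL → CAD → HKD → BRL:
BRL 50,045,000.00 ÷ 3.90697 = CAD 12,809,159.02
CAD 12,809,159.02 ÷ 0.167568 = HKD 76,441,558.15
HKD 76,441,558.15 × 0.666439 = BRL 50,943,635.57
Profit = BRL 50,943,635.57 − BRL 50,045,000.00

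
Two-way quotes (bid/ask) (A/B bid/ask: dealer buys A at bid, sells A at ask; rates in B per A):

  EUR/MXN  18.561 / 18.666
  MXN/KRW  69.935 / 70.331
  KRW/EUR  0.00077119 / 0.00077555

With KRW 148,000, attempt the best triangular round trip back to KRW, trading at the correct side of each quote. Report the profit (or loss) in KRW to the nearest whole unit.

Net profit: KRW 156

Best loop KRW → EUR → MXN → KRW:
KRW 148,000 × 0.00077119 (sell KRW at bid) = EUR 114.14
EUR 114.14 × 18.561 (sell EUR at bid) = MXN 2,118.48
MXN 2,118.48 × 69.935 (sell MXN at bid) = KRW 148,156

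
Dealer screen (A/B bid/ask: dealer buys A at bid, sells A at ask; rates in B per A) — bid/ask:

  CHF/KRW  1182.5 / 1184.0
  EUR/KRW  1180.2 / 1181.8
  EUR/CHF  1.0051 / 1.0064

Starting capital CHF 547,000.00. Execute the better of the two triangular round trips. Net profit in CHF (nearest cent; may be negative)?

Best loop CHF → KRW → EUR → CHF:
CHF 547,000.00 × 1182.5 (sell CHF at bid) = KRW 646,827,500
KRW 646,827,500 ÷ 1181.8 (buy EUR at ask) = EUR 547,324.00
EUR 547,324.00 × 1.0051 (sell EUR at bid) = CHF 550,115.35

Net profit: CHF 3,115.35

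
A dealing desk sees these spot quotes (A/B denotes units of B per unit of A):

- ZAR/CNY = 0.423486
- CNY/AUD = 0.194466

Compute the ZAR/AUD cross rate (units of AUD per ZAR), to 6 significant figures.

1 ZAR × 0.423486 = 0.423486 CNY
0.423486 CNY × 0.194466 = 0.0823536 AUD

ZAR/AUD = 0.0823536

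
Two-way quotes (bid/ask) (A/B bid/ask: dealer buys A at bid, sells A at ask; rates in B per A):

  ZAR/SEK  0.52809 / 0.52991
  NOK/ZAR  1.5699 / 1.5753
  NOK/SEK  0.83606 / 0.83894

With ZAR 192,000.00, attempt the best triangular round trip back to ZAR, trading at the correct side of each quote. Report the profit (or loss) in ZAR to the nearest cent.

Best loop ZAR → NOK → SEK → ZAR:
ZAR 192,000.00 ÷ 1.5753 (buy NOK at ask) = NOK 121,881.55
NOK 121,881.55 × 0.83606 (sell NOK at bid) = SEK 101,900.29
SEK 101,900.29 ÷ 0.52991 (buy ZAR at ask) = ZAR 192,297.34

Net profit: ZAR 297.34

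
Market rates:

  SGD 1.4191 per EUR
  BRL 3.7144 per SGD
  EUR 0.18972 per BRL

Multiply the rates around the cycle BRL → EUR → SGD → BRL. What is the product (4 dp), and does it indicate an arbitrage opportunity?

Around BRL → EUR → SGD → BRL: 1 × 0.18972 × 1.4191 × 3.7144 = 1.000034
Product ≈ 1 (deviation 0.003%, within rounding noise).

1.0000 (no arbitrage)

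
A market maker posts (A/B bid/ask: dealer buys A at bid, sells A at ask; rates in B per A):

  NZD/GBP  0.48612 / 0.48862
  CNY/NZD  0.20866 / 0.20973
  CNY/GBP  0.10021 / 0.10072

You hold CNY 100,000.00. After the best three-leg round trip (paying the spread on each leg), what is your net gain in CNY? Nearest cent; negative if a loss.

Best loop CNY → NZD → GBP → CNY:
CNY 100,000.00 × 0.20866 (sell CNY at bid) = NZD 20,866.00
NZD 20,866.00 × 0.48612 (sell NZD at bid) = GBP 10,143.38
GBP 10,143.38 ÷ 0.10072 (buy CNY at ask) = CNY 100,708.70

Net profit: CNY 708.70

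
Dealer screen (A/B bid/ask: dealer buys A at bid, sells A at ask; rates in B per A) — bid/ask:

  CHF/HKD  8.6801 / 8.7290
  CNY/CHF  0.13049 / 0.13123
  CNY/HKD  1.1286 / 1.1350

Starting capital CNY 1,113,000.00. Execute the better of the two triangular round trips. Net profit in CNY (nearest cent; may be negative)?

Net result: CNY -2,288.52 (no profitable arbitrage after spreads)

Best loop CNY → CHF → HKD → CNY:
CNY 1,113,000.00 × 0.13049 (sell CNY at bid) = CHF 145,235.37
CHF 145,235.37 × 8.6801 (sell CHF at bid) = HKD 1,260,657.54
HKD 1,260,657.54 ÷ 1.1350 (buy CNY at ask) = CNY 1,110,711.48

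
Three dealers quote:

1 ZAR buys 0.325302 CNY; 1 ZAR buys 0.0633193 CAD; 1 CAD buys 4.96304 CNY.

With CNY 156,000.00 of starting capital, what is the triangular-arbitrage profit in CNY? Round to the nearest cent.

Profit: CNY 5,483.24

Profitable loop is CNY → CAD → ZAR → CNY:
CNY 156,000.00 ÷ 4.96304 = CAD 31,432.35
CAD 31,432.35 ÷ 0.0633193 = ZAR 496,410.22
ZAR 496,410.22 × 0.325302 = CNY 161,483.24
Profit = CNY 161,483.24 − CNY 156,000.00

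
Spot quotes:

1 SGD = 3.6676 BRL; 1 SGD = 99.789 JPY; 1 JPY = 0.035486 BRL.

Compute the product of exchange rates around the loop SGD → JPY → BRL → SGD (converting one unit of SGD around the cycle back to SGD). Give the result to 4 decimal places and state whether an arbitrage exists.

0.9655 (arbitrage exists)

Around SGD → JPY → BRL → SGD: 1 × 99.789 × 0.035486 ÷ 3.6676 = 0.965512
Product < 1; profitable direction is SGD → BRL → JPY → SGD.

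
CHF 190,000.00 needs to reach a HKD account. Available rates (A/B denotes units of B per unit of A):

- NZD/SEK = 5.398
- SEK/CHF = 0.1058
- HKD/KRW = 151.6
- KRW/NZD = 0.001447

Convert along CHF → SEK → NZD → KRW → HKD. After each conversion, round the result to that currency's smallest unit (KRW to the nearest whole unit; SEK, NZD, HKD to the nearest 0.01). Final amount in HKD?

CHF 190,000.00 ÷ 0.1058 = SEK 1,795,841.21
SEK 1,795,841.21 ÷ 5.398 = NZD 332,686.40
NZD 332,686.40 ÷ 0.001447 = KRW 229,914,582
KRW 229,914,582 ÷ 151.6 = HKD 1,516,586.95

HKD 1,516,586.95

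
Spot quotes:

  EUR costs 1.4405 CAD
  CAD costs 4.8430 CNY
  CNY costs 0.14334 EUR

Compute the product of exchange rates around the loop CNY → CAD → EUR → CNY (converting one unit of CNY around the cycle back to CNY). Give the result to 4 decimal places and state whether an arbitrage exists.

Around CNY → CAD → EUR → CNY: 1 ÷ 4.8430 ÷ 1.4405 ÷ 0.14334 = 1.000011
Product ≈ 1 (deviation 0.001%, within rounding noise).

1.0000 (no arbitrage)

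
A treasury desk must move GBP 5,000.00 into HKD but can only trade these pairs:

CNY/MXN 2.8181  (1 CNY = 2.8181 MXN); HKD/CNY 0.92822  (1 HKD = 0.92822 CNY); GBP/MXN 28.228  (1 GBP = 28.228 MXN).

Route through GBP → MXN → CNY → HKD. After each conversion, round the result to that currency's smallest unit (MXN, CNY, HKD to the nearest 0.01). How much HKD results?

HKD 53,956.38

GBP 5,000.00 × 28.228 = MXN 141,140.00
MXN 141,140.00 ÷ 2.8181 = CNY 50,083.39
CNY 50,083.39 ÷ 0.92822 = HKD 53,956.38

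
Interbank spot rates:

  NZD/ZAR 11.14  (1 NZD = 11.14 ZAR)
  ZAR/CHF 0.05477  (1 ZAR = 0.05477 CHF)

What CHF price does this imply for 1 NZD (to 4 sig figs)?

1 NZD × 11.14 = 11.14 ZAR
11.14 ZAR × 0.05477 = 0.610138 CHF

NZD/CHF = 0.6101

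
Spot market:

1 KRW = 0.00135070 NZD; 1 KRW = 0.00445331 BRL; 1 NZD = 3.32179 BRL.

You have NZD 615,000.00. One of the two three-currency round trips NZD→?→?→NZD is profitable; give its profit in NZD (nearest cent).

Profitable loop is NZD → BRL → KRW → NZD:
NZD 615,000.00 × 3.32179 = BRL 2,042,900.85
BRL 2,042,900.85 ÷ 0.00445331 = KRW 458,737,624
KRW 458,737,624 × 0.00135070 = NZD 619,616.91
Profit = NZD 619,616.91 − NZD 615,000.00

Profit: NZD 4,616.91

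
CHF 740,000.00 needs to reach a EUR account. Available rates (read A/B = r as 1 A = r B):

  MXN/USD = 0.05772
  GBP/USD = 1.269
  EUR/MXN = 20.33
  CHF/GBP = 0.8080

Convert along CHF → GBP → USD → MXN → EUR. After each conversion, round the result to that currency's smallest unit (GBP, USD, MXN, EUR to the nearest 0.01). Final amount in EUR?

CHF 740,000.00 × 0.8080 = GBP 597,920.00
GBP 597,920.00 × 1.269 = USD 758,760.48
USD 758,760.48 ÷ 0.05772 = MXN 13,145,538.46
MXN 13,145,538.46 ÷ 20.33 = EUR 646,607.89

EUR 646,607.89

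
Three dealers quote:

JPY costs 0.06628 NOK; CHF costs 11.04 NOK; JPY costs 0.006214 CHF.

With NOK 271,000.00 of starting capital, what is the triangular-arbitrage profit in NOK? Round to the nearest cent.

Profit: NOK 9,496.28

Profitable loop is NOK → JPY → CHF → NOK:
NOK 271,000.00 ÷ 0.06628 = JPY 4,088,715
JPY 4,088,715 × 0.006214 = CHF 25,407.27
CHF 25,407.27 × 11.04 = NOK 280,496.28
Profit = NOK 280,496.28 − NOK 271,000.00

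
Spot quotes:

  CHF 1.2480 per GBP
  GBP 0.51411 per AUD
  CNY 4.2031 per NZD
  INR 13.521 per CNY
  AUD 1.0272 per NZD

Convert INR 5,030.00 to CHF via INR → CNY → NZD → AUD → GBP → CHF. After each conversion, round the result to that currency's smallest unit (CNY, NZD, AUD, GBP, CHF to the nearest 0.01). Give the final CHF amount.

INR 5,030.00 ÷ 13.521 = CNY 372.01
CNY 372.01 ÷ 4.2031 = NZD 88.51
NZD 88.51 × 1.0272 = AUD 90.92
AUD 90.92 × 0.51411 = GBP 46.74
GBP 46.74 × 1.2480 = CHF 58.33

CHF 58.33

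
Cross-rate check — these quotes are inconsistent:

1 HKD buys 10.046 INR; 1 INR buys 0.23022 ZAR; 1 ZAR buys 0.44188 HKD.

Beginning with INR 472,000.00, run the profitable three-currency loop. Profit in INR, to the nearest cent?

Profit: INR 10,372.53

Profitable loop is INR → ZAR → HKD → INR:
INR 472,000.00 × 0.23022 = ZAR 108,663.84
ZAR 108,663.84 × 0.44188 = HKD 48,016.38
HKD 48,016.38 × 10.046 = INR 482,372.53
Profit = INR 482,372.53 − INR 472,000.00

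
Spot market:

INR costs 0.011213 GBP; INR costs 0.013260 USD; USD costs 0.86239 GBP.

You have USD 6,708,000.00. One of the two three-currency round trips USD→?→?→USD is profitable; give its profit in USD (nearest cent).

Profit: USD 132,982.32

Profitable loop is USD → GBP → INR → USD:
USD 6,708,000.00 × 0.86239 = GBP 5,784,912.12
GBP 5,784,912.12 ÷ 0.011213 = INR 515,911,185.23
INR 515,911,185.23 × 0.013260 = USD 6,840,982.32
Profit = USD 6,840,982.32 − USD 6,708,000.00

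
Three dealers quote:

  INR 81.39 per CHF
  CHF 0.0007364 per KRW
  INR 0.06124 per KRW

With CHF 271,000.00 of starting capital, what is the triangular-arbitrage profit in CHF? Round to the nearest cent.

Profit: CHF 5,897.89

Profitable loop is CHF → KRW → INR → CHF:
CHF 271,000.00 ÷ 0.0007364 = KRW 368,006,518
KRW 368,006,518 × 0.06124 = INR 22,536,719.17
INR 22,536,719.17 ÷ 81.39 = CHF 276,897.89
Profit = CHF 276,897.89 − CHF 271,000.00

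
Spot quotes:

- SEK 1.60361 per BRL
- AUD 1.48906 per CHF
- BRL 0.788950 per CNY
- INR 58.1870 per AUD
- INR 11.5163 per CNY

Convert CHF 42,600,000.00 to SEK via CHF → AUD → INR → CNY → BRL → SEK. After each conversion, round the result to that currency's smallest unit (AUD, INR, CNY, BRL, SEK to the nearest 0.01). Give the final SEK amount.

SEK 405,492,690.25

CHF 42,600,000.00 × 1.48906 = AUD 63,433,956.00
AUD 63,433,956.00 × 58.1870 = INR 3,691,031,597.77
INR 3,691,031,597.77 ÷ 11.5163 = CNY 320,504,988.39
CNY 320,504,988.39 × 0.788950 = BRL 252,862,410.59
BRL 252,862,410.59 × 1.60361 = SEK 405,492,690.25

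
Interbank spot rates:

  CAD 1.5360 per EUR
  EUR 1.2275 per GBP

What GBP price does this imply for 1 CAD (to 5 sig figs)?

CAD/GBP = 0.53038

1 CAD ÷ 1.5360 = 0.651042 EUR
0.651042 EUR ÷ 1.2275 = 0.53038 GBP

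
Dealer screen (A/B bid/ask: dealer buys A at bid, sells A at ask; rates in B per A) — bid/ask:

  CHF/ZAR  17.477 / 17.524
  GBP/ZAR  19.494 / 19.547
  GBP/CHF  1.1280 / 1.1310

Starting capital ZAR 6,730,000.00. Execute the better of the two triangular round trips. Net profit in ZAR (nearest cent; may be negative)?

Best loop ZAR → GBP → CHF → ZAR:
ZAR 6,730,000.00 ÷ 19.547 (buy GBP at ask) = GBP 344,298.36
GBP 344,298.36 × 1.1280 (sell GBP at bid) = CHF 388,368.55
CHF 388,368.55 × 17.477 (sell CHF at bid) = ZAR 6,787,517.11

Net profit: ZAR 57,517.11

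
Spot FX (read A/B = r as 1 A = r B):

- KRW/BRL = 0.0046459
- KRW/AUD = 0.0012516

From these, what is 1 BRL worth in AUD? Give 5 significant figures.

BRL/AUD = 0.26940

1 BRL ÷ 0.0046459 = 215.244 KRW
215.244 KRW × 0.0012516 = 0.269399 AUD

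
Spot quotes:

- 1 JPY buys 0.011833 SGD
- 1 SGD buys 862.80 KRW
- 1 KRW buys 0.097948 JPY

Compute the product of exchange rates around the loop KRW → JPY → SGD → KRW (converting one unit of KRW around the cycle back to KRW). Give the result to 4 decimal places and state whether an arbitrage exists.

1.0000 (no arbitrage)

Around KRW → JPY → SGD → KRW: 1 × 0.097948 × 0.011833 × 862.80 = 1.000001
Product ≈ 1 (deviation 0.000%, within rounding noise).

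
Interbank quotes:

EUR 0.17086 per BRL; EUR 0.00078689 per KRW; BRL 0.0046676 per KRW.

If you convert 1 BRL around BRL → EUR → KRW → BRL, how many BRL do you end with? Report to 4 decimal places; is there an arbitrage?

1.0135 (arbitrage exists)

Around BRL → EUR → KRW → BRL: 1 × 0.17086 ÷ 0.00078689 × 0.0046676 = 1.013491
Product > 1; profitable direction is BRL → EUR → KRW → BRL.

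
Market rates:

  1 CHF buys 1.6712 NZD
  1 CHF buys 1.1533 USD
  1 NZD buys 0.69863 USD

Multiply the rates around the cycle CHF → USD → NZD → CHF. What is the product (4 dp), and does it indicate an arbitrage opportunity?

0.9878 (arbitrage exists)

Around CHF → USD → NZD → CHF: 1 × 1.1533 ÷ 0.69863 ÷ 1.6712 = 0.987795
Product < 1; profitable direction is CHF → NZD → USD → CHF.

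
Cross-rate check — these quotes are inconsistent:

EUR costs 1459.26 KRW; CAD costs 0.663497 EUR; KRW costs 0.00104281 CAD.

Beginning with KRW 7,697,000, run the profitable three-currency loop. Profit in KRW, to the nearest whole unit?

Profit: KRW 74,383

Profitable loop is KRW → CAD → EUR → KRW:
KRW 7,697,000 × 0.00104281 = CAD 8,026.51
CAD 8,026.51 × 0.663497 = EUR 5,325.56
EUR 5,325.56 × 1459.26 = KRW 7,771,383
Profit = KRW 7,771,383 − KRW 7,697,000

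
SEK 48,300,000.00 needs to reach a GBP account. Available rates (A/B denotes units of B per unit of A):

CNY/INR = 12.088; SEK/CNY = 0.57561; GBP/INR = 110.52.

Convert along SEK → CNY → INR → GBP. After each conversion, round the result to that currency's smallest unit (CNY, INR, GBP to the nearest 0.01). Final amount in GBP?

GBP 3,040,808.26

SEK 48,300,000.00 × 0.57561 = CNY 27,801,963.00
CNY 27,801,963.00 × 12.088 = INR 336,070,128.74
INR 336,070,128.74 ÷ 110.52 = GBP 3,040,808.26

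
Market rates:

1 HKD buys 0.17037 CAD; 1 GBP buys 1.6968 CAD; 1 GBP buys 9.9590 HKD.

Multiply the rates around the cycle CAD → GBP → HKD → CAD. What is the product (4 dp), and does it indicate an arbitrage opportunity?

0.9999 (no arbitrage)

Around CAD → GBP → HKD → CAD: 1 ÷ 1.6968 × 9.9590 × 0.17037 = 0.999950
Product ≈ 1 (deviation 0.005%, within rounding noise).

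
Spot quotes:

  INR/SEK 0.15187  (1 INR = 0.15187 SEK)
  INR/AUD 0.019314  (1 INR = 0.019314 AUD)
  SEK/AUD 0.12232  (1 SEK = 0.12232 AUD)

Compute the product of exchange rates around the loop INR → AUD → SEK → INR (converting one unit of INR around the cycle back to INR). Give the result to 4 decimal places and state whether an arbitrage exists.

Around INR → AUD → SEK → INR: 1 × 0.019314 ÷ 0.12232 ÷ 0.15187 = 1.039687
Product > 1; profitable direction is INR → AUD → SEK → INR.

1.0397 (arbitrage exists)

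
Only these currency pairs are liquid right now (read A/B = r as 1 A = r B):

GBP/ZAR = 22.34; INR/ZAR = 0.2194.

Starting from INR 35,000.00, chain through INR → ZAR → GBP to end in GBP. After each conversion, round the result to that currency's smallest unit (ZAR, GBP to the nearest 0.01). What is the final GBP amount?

INR 35,000.00 × 0.2194 = ZAR 7,679.00
ZAR 7,679.00 ÷ 22.34 = GBP 343.73

GBP 343.73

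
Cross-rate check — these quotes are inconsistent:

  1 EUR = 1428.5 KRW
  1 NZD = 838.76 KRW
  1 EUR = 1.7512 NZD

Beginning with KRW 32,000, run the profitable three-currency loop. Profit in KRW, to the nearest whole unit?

Profitable loop is KRW → EUR → NZD → KRW:
KRW 32,000 ÷ 1428.5 = EUR 22.40
EUR 22.40 × 1.7512 = NZD 39.23
NZD 39.23 × 838.76 = KRW 32,904
Profit = KRW 32,904 − KRW 32,000

Profit: KRW 904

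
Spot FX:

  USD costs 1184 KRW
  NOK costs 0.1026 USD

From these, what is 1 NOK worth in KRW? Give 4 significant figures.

NOK/KRW = 121.5

1 NOK × 0.1026 = 0.1026 USD
0.1026 USD × 1184 = 121.478 KRW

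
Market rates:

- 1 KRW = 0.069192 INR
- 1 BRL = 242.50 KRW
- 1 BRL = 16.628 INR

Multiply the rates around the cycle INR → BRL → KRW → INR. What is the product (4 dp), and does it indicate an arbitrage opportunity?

1.0091 (arbitrage exists)

Around INR → BRL → KRW → INR: 1 ÷ 16.628 × 242.50 × 0.069192 = 1.009085
Product > 1; profitable direction is INR → BRL → KRW → INR.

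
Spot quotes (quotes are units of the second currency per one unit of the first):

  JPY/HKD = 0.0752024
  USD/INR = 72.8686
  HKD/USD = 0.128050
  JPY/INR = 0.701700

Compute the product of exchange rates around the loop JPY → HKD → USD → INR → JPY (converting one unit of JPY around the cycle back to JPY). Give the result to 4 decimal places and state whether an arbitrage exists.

1.0000 (no arbitrage)

Around JPY → HKD → USD → INR → JPY: 1 × 0.0752024 × 0.128050 × 72.8686 ÷ 0.701700 = 1.000001
Product ≈ 1 (deviation 0.000%, within rounding noise).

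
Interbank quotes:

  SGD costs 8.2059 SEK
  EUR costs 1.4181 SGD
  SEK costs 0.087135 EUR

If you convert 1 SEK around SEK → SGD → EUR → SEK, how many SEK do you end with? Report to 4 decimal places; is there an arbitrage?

0.9862 (arbitrage exists)

Around SEK → SGD → EUR → SEK: 1 ÷ 8.2059 ÷ 1.4181 ÷ 0.087135 = 0.986221
Product < 1; profitable direction is SEK → EUR → SGD → SEK.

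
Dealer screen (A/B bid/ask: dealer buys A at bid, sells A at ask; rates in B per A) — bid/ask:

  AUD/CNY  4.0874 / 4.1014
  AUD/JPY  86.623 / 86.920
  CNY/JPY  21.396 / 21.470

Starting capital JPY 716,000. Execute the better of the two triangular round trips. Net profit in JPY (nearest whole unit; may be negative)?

Net profit: JPY 4,399

Best loop JPY → AUD → CNY → JPY:
JPY 716,000 ÷ 86.920 (buy AUD at ask) = AUD 8,237.46
AUD 8,237.46 × 4.0874 (sell AUD at bid) = CNY 33,669.79
CNY 33,669.79 × 21.396 (sell CNY at bid) = JPY 720,399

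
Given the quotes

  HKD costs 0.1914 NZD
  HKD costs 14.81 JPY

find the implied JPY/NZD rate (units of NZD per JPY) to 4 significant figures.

1 JPY ÷ 14.81 = 0.0675219 HKD
0.0675219 HKD × 0.1914 = 0.0129237 NZD

JPY/NZD = 0.01292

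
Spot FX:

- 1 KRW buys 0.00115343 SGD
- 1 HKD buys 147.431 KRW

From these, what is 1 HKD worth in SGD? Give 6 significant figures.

1 HKD × 147.431 = 147.431 KRW
147.431 KRW × 0.00115343 = 0.170051 SGD

HKD/SGD = 0.170051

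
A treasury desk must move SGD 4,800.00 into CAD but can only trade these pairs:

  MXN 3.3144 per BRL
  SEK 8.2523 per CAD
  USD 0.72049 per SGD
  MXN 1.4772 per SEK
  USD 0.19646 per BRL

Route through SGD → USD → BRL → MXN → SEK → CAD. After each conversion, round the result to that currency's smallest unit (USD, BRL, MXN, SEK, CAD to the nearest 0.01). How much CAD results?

SGD 4,800.00 × 0.72049 = USD 3,458.35
USD 3,458.35 ÷ 0.19646 = BRL 17,603.33
BRL 17,603.33 × 3.3144 = MXN 58,344.48
MXN 58,344.48 ÷ 1.4772 = SEK 39,496.67
SEK 39,496.67 ÷ 8.2523 = CAD 4,786.14

CAD 4,786.14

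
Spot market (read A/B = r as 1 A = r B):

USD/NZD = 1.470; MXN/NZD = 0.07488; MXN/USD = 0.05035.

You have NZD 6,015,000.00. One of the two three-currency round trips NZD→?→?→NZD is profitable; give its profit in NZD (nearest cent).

Profitable loop is NZD → USD → MXN → NZD:
NZD 6,015,000.00 ÷ 1.470 = USD 4,091,836.73
USD 4,091,836.73 ÷ 0.05035 = MXN 81,267,859.68
MXN 81,267,859.68 × 0.07488 = NZD 6,085,337.33
Profit = NZD 6,085,337.33 − NZD 6,015,000.00

Profit: NZD 70,337.33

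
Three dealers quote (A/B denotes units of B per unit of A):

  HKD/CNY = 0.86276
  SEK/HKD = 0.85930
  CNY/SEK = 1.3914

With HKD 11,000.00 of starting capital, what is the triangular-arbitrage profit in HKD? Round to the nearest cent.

Profitable loop is HKD → CNY → SEK → HKD:
HKD 11,000.00 × 0.86276 = CNY 9,490.36
CNY 9,490.36 × 1.3914 = SEK 13,204.89
SEK 13,204.89 × 0.85930 = HKD 11,346.96
Profit = HKD 11,346.96 − HKD 11,000.00

Profit: HKD 346.96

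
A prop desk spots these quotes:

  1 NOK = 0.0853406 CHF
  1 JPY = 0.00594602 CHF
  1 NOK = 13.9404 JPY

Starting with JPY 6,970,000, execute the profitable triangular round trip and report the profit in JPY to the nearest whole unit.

Profit: JPY 206,073

Profitable loop is JPY → NOK → CHF → JPY:
JPY 6,970,000 ÷ 13.9404 = NOK 499,985.65
NOK 499,985.65 × 0.0853406 = CHF 42,669.08
CHF 42,669.08 ÷ 0.00594602 = JPY 7,176,073
Profit = JPY 7,176,073 − JPY 6,970,000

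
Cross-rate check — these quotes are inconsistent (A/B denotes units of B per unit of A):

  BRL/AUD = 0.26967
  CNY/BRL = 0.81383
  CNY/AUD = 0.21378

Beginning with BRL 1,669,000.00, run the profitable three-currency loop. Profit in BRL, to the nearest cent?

Profit: BRL 44,387.50

Profitable loop is BRL → AUD → CNY → BRL:
BRL 1,669,000.00 × 0.26967 = AUD 450,079.23
AUD 450,079.23 ÷ 0.21378 = CNY 2,105,338.34
CNY 2,105,338.34 × 0.81383 = BRL 1,713,387.50
Profit = BRL 1,713,387.50 − BRL 1,669,000.00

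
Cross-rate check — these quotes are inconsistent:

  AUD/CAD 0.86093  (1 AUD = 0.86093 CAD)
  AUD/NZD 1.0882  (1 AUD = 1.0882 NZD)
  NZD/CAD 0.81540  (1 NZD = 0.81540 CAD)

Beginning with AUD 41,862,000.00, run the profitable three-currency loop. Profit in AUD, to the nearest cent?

Profitable loop is AUD → NZD → CAD → AUD:
AUD 41,862,000.00 × 1.0882 = NZD 45,554,228.40
NZD 45,554,228.40 × 0.81540 = CAD 37,144,917.84
CAD 37,144,917.84 ÷ 0.86093 = AUD 43,145,108.01
Profit = AUD 43,145,108.01 − AUD 41,862,000.00

Profit: AUD 1,283,108.01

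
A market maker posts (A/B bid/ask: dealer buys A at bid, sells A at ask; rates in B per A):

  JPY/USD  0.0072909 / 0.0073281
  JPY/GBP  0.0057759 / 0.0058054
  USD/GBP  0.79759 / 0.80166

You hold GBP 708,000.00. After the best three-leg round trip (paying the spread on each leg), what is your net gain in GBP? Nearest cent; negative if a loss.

Net profit: GBP 1,188.93

Best loop GBP → JPY → USD → GBP:
GBP 708,000.00 ÷ 0.0058054 (buy JPY at ask) = JPY 121,955,421
JPY 121,955,421 × 0.0072909 (sell JPY at bid) = USD 889,164.78
USD 889,164.78 × 0.79759 (sell USD at bid) = GBP 709,188.93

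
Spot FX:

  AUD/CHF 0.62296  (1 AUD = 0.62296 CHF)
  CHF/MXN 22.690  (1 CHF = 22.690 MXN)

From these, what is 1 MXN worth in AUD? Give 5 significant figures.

1 MXN ÷ 22.690 = 0.0440723 CHF
0.0440723 CHF ÷ 0.62296 = 0.0707466 AUD

MXN/AUD = 0.070747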